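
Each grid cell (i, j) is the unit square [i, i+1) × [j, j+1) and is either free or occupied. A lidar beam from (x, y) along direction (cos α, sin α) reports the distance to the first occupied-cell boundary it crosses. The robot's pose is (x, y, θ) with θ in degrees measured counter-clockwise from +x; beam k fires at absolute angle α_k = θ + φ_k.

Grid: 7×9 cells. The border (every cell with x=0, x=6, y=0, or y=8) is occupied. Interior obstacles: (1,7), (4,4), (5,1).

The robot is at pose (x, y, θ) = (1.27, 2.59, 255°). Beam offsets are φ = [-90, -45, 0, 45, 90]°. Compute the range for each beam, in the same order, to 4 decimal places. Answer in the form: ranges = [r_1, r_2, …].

ranges = [0.2795, 0.3118, 1.0432, 1.8360, 3.8616]

beam 1: φ=-90°, α=165°
  direction (-0.9659, 0.2588); cell (1,2); t to first gridline: x 0.2795, y 1.5841 (then +1.0353 / +3.8637)
    (0,2) via x @ 0.2795  # hit
  → r_1 = 0.2795
beam 2: φ=-45°, α=210°
  direction (-0.8660, -0.5000); cell (1,2); t to first gridline: x 0.3118, y 1.1800 (then +1.1547 / +2.0000)
    (0,2) via x @ 0.3118  # hit
  → r_2 = 0.3118
beam 3: φ=0°, α=255°
  direction (-0.2588, -0.9659); cell (1,2); t to first gridline: x 1.0432, y 0.6108 (then +3.8637 / +1.0353)
    (1,1) via y @ 0.6108
    (0,1) via x @ 1.0432  # hit
  → r_3 = 1.0432
beam 4: φ=45°, α=300°
  direction (0.5000, -0.8660); cell (1,2); t to first gridline: x 1.4600, y 0.6813 (then +2.0000 / +1.1547)
    (1,1) via y @ 0.6813
    (2,1) via x @ 1.4600
    (2,0) via y @ 1.8360  # hit
  → r_4 = 1.8360
beam 5: φ=90°, α=345°
  direction (0.9659, -0.2588); cell (1,2); t to first gridline: x 0.7558, y 2.2796 (then +1.0353 / +3.8637)
    (2,2) via x @ 0.7558
    (3,2) via x @ 1.7910
    (3,1) via y @ 2.2796
    (4,1) via x @ 2.8263
    (5,1) via x @ 3.8616  # hit
  → r_5 = 3.8616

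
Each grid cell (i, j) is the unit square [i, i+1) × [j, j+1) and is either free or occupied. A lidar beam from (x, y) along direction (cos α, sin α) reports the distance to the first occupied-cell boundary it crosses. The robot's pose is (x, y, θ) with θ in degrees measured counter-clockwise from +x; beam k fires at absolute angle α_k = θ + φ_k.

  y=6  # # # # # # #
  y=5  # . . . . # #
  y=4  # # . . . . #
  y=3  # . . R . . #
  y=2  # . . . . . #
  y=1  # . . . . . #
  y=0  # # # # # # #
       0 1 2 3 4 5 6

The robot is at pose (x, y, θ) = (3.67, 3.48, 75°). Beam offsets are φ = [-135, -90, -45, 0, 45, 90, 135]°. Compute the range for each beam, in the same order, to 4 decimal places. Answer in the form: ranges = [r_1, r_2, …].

beam 1: φ=-135°, α=300°
  cosα=0.5000 sinα=-0.8660 | (3,3) | tMaxX 0.6600 tMaxY 0.5543 | tΔX 2.0000 tΔY 1.1547
    t=0.5543 [y] (3,2)
    t=0.6600 [x] (4,2)
    t=1.7090 [y] (4,1)
    t=2.6600 [x] (5,1)
    t=2.8637 [y] (5,0) — stop
  → r_1 = 2.8637
beam 2: φ=-90°, α=345°
  cosα=0.9659 sinα=-0.2588 | (3,3) | tMaxX 0.3416 tMaxY 1.8546 | tΔX 1.0353 tΔY 3.8637
    t=0.3416 [x] (4,3)
    t=1.3769 [x] (5,3)
    t=1.8546 [y] (5,2)
    t=2.4122 [x] (6,2) — stop
  → r_2 = 2.4122
beam 3: φ=-45°, α=30°
  cosα=0.8660 sinα=0.5000 | (3,3) | tMaxX 0.3811 tMaxY 1.0400 | tΔX 1.1547 tΔY 2.0000
    t=0.3811 [x] (4,3)
    t=1.0400 [y] (4,4)
    t=1.5358 [x] (5,4)
    t=2.6905 [x] (6,4) — stop
  → r_3 = 2.6905
beam 4: φ=0°, α=75°
  cosα=0.2588 sinα=0.9659 | (3,3) | tMaxX 1.2750 tMaxY 0.5383 | tΔX 3.8637 tΔY 1.0353
    t=0.5383 [y] (3,4)
    t=1.2750 [x] (4,4)
    t=1.5736 [y] (4,5)
    t=2.6089 [y] (4,6) — stop
  → r_4 = 2.6089
beam 5: φ=45°, α=120°
  cosα=-0.5000 sinα=0.8660 | (3,3) | tMaxX 1.3400 tMaxY 0.6004 | tΔX 2.0000 tΔY 1.1547
    t=0.6004 [y] (3,4)
    t=1.3400 [x] (2,4)
    t=1.7551 [y] (2,5)
    t=2.9098 [y] (2,6) — stop
  → r_5 = 2.9098
beam 6: φ=90°, α=165°
  cosα=-0.9659 sinα=0.2588 | (3,3) | tMaxX 0.6936 tMaxY 2.0091 | tΔX 1.0353 tΔY 3.8637
    t=0.6936 [x] (2,3)
    t=1.7289 [x] (1,3)
    t=2.0091 [y] (1,4) — stop
  → r_6 = 2.0091
beam 7: φ=135°, α=210°
  cosα=-0.8660 sinα=-0.5000 | (3,3) | tMaxX 0.7736 tMaxY 0.9600 | tΔX 1.1547 tΔY 2.0000
    t=0.7736 [x] (2,3)
    t=0.9600 [y] (2,2)
    t=1.9283 [x] (1,2)
    t=2.9600 [y] (1,1)
    t=3.0831 [x] (0,1) — stop
  → r_7 = 3.0831

ranges = [2.8637, 2.4122, 2.6905, 2.6089, 2.9098, 2.0091, 3.0831]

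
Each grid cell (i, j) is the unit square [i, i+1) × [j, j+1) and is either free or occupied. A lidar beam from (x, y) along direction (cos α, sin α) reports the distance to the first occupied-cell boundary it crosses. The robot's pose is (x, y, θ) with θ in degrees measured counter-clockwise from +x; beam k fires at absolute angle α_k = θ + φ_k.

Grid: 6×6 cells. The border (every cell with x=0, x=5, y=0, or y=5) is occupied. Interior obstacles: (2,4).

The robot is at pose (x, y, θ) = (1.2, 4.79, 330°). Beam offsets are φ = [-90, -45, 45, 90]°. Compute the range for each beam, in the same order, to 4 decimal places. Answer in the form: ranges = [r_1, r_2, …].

beam 1: φ=-90°, α=240°
  d=(-0.5000,-0.8660)  start (1,4)  tX=0.4000 tY=0.9122  stride 1/|dx|=2.0000 1/|dy|=1.1547
    cross x-line → (0,4), t=0.4000 (wall)
  → r_1 = 0.4000
beam 2: φ=-45°, α=285°
  d=(0.2588,-0.9659)  start (1,4)  tX=3.0910 tY=0.8179  stride 1/|dx|=3.8637 1/|dy|=1.0353
    cross y-line → (1,3), t=0.8179
    cross y-line → (1,2), t=1.8531
    cross y-line → (1,1), t=2.8884
    cross x-line → (2,1), t=3.0910
    cross y-line → (2,0), t=3.9237 (wall)
  → r_2 = 3.9237
beam 3: φ=45°, α=15°
  d=(0.9659,0.2588)  start (1,4)  tX=0.8282 tY=0.8114  stride 1/|dx|=1.0353 1/|dy|=3.8637
    cross y-line → (1,5), t=0.8114 (wall)
  → r_3 = 0.8114
beam 4: φ=90°, α=60°
  d=(0.5000,0.8660)  start (1,4)  tX=1.6000 tY=0.2425  stride 1/|dx|=2.0000 1/|dy|=1.1547
    cross y-line → (1,5), t=0.2425 (wall)
  → r_4 = 0.2425

ranges = [0.4000, 3.9237, 0.8114, 0.2425]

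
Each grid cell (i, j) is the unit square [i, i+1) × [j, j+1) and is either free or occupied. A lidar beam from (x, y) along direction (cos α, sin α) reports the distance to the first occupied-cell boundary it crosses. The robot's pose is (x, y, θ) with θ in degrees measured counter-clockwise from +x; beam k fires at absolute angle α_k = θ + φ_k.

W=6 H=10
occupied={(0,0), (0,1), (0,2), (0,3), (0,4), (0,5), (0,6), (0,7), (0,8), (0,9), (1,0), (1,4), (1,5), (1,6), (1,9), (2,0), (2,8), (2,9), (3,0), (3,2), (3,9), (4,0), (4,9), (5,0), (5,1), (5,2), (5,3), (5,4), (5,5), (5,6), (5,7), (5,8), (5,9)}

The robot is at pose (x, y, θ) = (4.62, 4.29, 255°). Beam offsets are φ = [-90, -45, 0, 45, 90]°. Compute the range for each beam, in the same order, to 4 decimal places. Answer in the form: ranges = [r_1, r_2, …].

ranges = [2.7124, 4.1800, 3.4061, 0.7600, 0.3934]

beam 1: φ=-90°, α=165°
  d=(-0.9659,0.2588)  start (4,4)  tX=0.6419 tY=2.7432  stride 1/|dx|=1.0353 1/|dy|=3.8637
    cross x-line → (3,4), t=0.6419
    cross x-line → (2,4), t=1.6771
    cross x-line → (1,4), t=2.7124 (wall)
  → r_1 = 2.7124
beam 2: φ=-45°, α=210°
  d=(-0.8660,-0.5000)  start (4,4)  tX=0.7159 tY=0.5800  stride 1/|dx|=1.1547 1/|dy|=2.0000
    cross y-line → (4,3), t=0.5800
    cross x-line → (3,3), t=0.7159
    cross x-line → (2,3), t=1.8706
    cross y-line → (2,2), t=2.5800
    cross x-line → (1,2), t=3.0253
    cross x-line → (0,2), t=4.1800 (wall)
  → r_2 = 4.1800
beam 3: φ=0°, α=255°
  d=(-0.2588,-0.9659)  start (4,4)  tX=2.3955 tY=0.3002  stride 1/|dx|=3.8637 1/|dy|=1.0353
    cross y-line → (4,3), t=0.3002
    cross y-line → (4,2), t=1.3355
    cross y-line → (4,1), t=2.3708
    cross x-line → (3,1), t=2.3955
    cross y-line → (3,0), t=3.4061 (wall)
  → r_3 = 3.4061
beam 4: φ=45°, α=300°
  d=(0.5000,-0.8660)  start (4,4)  tX=0.7600 tY=0.3349  stride 1/|dx|=2.0000 1/|dy|=1.1547
    cross y-line → (4,3), t=0.3349
    cross x-line → (5,3), t=0.7600 (wall)
  → r_4 = 0.7600
beam 5: φ=90°, α=345°
  d=(0.9659,-0.2588)  start (4,4)  tX=0.3934 tY=1.1205  stride 1/|dx|=1.0353 1/|dy|=3.8637
    cross x-line → (5,4), t=0.3934 (wall)
  → r_5 = 0.3934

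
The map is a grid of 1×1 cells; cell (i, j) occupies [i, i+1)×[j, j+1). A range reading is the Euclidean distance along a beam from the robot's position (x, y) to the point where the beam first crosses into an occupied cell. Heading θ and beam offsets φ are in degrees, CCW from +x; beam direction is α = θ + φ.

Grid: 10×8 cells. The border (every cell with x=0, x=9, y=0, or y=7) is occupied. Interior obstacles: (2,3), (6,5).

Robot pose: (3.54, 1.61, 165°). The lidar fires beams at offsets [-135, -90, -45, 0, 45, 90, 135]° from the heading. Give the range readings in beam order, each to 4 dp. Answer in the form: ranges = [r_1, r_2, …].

ranges = [6.3047, 5.5801, 1.6050, 2.6296, 1.2200, 0.6315, 0.7044]

beam 1: φ=-135°, α=30°
  direction (0.8660, 0.5000); cell (3,1); t to first gridline: x 0.5312, y 0.7800 (then +1.1547 / +2.0000)
    (4,1) via x @ 0.5312
    (4,2) via y @ 0.7800
    (5,2) via x @ 1.6859
    (5,3) via y @ 2.7800
    (6,3) via x @ 2.8406
    (7,3) via x @ 3.9953
    (7,4) via y @ 4.7800
    (8,4) via x @ 5.1500
    (9,4) via x @ 6.3047  # hit
  → r_1 = 6.3047
beam 2: φ=-90°, α=75°
  direction (0.2588, 0.9659); cell (3,1); t to first gridline: x 1.7773, y 0.4038 (then +3.8637 / +1.0353)
    (3,2) via y @ 0.4038
    (3,3) via y @ 1.4390
    (4,3) via x @ 1.7773
    (4,4) via y @ 2.4743
    (4,5) via y @ 3.5096
    (4,6) via y @ 4.5449
    (4,7) via y @ 5.5801  # hit
  → r_2 = 5.5801
beam 3: φ=-45°, α=120°
  direction (-0.5000, 0.8660); cell (3,1); t to first gridline: x 1.0800, y 0.4503 (then +2.0000 / +1.1547)
    (3,2) via y @ 0.4503
    (2,2) via x @ 1.0800
    (2,3) via y @ 1.6050  # hit
  → r_3 = 1.6050
beam 4: φ=0°, α=165°
  direction (-0.9659, 0.2588); cell (3,1); t to first gridline: x 0.5590, y 1.5068 (then +1.0353 / +3.8637)
    (2,1) via x @ 0.5590
    (2,2) via y @ 1.5068
    (1,2) via x @ 1.5943
    (0,2) via x @ 2.6296  # hit
  → r_4 = 2.6296
beam 5: φ=45°, α=210°
  direction (-0.8660, -0.5000); cell (3,1); t to first gridline: x 0.6235, y 1.2200 (then +1.1547 / +2.0000)
    (2,1) via x @ 0.6235
    (2,0) via y @ 1.2200  # hit
  → r_5 = 1.2200
beam 6: φ=90°, α=255°
  direction (-0.2588, -0.9659); cell (3,1); t to first gridline: x 2.0864, y 0.6315 (then +3.8637 / +1.0353)
    (3,0) via y @ 0.6315  # hit
  → r_6 = 0.6315
beam 7: φ=135°, α=300°
  direction (0.5000, -0.8660); cell (3,1); t to first gridline: x 0.9200, y 0.7044 (then +2.0000 / +1.1547)
    (3,0) via y @ 0.7044  # hit
  → r_7 = 0.7044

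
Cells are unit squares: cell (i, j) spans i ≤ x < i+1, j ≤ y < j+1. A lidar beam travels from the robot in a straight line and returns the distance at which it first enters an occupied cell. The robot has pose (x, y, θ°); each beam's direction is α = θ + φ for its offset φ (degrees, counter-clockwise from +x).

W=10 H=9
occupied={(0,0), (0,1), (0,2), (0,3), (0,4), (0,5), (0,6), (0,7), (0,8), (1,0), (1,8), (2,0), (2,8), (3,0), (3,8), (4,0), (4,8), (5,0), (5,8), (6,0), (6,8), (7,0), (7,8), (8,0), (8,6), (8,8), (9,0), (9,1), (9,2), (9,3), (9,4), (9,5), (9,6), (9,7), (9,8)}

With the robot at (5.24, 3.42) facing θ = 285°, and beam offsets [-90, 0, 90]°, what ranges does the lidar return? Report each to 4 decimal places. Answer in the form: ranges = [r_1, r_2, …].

ranges = [4.3896, 2.5054, 3.8926]

beam 1: φ=-90°, α=195°
  dir = (cos 195°, sin 195°) = (-0.9659, -0.2588); from cell (5,3)
  next x-line at t=0.2485, next y-line at t=1.6228; Δt_x=1.0353, Δt_y=3.8637
    x: enter (4,3) at t=0.2485
    x: enter (3,3) at t=1.2837
    y: enter (3,2) at t=1.6228
    x: enter (2,2) at t=2.3190
    x: enter (1,2) at t=3.3543
    x: enter (0,2) at t=4.3896 ← occupied
  → r_1 = 4.3896
beam 2: φ=0°, α=285°
  dir = (cos 285°, sin 285°) = (0.2588, -0.9659); from cell (5,3)
  next x-line at t=2.9364, next y-line at t=0.4348; Δt_x=3.8637, Δt_y=1.0353
    y: enter (5,2) at t=0.4348
    y: enter (5,1) at t=1.4701
    y: enter (5,0) at t=2.5054 ← occupied
  → r_2 = 2.5054
beam 3: φ=90°, α=15°
  dir = (cos 15°, sin 15°) = (0.9659, 0.2588); from cell (5,3)
  next x-line at t=0.7868, next y-line at t=2.2409; Δt_x=1.0353, Δt_y=3.8637
    x: enter (6,3) at t=0.7868
    x: enter (7,3) at t=1.8221
    y: enter (7,4) at t=2.2409
    x: enter (8,4) at t=2.8574
    x: enter (9,4) at t=3.8926 ← occupied
  → r_3 = 3.8926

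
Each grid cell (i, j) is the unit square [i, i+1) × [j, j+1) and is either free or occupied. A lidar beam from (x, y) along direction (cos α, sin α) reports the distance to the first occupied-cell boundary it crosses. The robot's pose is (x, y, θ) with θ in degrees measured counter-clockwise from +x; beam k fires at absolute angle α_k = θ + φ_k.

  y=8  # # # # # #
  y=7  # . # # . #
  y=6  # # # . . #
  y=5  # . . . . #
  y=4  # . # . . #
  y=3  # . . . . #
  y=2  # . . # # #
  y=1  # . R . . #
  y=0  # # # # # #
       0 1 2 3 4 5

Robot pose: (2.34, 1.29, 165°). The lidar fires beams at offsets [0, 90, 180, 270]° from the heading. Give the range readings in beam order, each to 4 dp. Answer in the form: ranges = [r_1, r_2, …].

beam 1: φ=0°, α=165°
  cosα=-0.9659 sinα=0.2588 | (2,1) | tMaxX 0.3520 tMaxY 2.7432 | tΔX 1.0353 tΔY 3.8637
    t=0.3520 [x] (1,1)
    t=1.3873 [x] (0,1) — stop
  → r_1 = 1.3873
beam 2: φ=90°, α=255°
  cosα=-0.2588 sinα=-0.9659 | (2,1) | tMaxX 1.3137 tMaxY 0.3002 | tΔX 3.8637 tΔY 1.0353
    t=0.3002 [y] (2,0) — stop
  → r_2 = 0.3002
beam 3: φ=180°, α=345°
  cosα=0.9659 sinα=-0.2588 | (2,1) | tMaxX 0.6833 tMaxY 1.1205 | tΔX 1.0353 tΔY 3.8637
    t=0.6833 [x] (3,1)
    t=1.1205 [y] (3,0) — stop
  → r_3 = 1.1205
beam 4: φ=270°, α=75°
  cosα=0.2588 sinα=0.9659 | (2,1) | tMaxX 2.5500 tMaxY 0.7350 | tΔX 3.8637 tΔY 1.0353
    t=0.7350 [y] (2,2)
    t=1.7703 [y] (2,3)
    t=2.5500 [x] (3,3)
    t=2.8056 [y] (3,4)
    t=3.8409 [y] (3,5)
    t=4.8762 [y] (3,6)
    t=5.9114 [y] (3,7) — stop
  → r_4 = 5.9114

ranges = [1.3873, 0.3002, 1.1205, 5.9114]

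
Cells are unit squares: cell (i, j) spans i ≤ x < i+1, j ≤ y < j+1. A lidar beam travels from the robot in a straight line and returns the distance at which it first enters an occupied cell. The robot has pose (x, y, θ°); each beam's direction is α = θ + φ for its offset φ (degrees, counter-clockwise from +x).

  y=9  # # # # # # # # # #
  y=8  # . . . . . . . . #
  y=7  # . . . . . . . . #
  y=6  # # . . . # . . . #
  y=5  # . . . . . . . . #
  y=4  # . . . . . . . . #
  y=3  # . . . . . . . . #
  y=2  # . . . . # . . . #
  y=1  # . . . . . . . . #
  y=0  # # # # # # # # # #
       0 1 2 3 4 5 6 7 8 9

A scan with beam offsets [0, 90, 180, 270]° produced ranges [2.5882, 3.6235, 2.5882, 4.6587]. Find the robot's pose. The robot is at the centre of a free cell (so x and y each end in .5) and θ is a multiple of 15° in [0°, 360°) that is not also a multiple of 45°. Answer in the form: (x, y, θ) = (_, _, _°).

(x, y, θ) = (4.5, 3.5, 75°)

Enumerate (i+0.5, j+0.5, θ) over the 61 free cells and 16 admissible headings. For each, cast all 4 beams and compare to the given ranges.
  (3.5, 8.5, 75°): beam 1 = 0.5176 ≠ 2.5882 ✗
  (4.5, 6.5, 60°): beam 1 = 2.8868 ≠ 2.5882 ✗
  (1.5, 8.5, 330°): beam 1 = 4.0415 ≠ 2.5882 ✗
  (8.5, 1.5, 120°): beam 1 = 5.1962 ≠ 2.5882 ✗
  …
  (4.5, 3.5, 75°): r_1=2.5882, r_2=3.6235, r_3=2.5882, r_4=4.6587 — all match ✓
No second candidate reproduces the full scan.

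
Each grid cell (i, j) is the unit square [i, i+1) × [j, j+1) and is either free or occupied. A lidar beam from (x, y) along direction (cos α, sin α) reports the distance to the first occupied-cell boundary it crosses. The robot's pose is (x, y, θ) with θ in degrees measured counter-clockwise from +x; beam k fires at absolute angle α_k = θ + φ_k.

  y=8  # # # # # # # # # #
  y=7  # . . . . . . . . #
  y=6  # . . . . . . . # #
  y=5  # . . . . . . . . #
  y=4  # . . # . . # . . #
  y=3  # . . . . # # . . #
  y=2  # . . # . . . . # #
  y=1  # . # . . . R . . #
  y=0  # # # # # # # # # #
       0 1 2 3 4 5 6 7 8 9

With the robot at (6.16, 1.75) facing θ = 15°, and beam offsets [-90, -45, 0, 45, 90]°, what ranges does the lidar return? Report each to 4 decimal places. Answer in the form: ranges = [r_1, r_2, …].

beam 1: φ=-90°, α=285°
  direction (0.2588, -0.9659); cell (6,1); t to first gridline: x 3.2455, y 0.7765 (then +3.8637 / +1.0353)
    (6,0) via y @ 0.7765  # hit
  → r_1 = 0.7765
beam 2: φ=-45°, α=330°
  direction (0.8660, -0.5000); cell (6,1); t to first gridline: x 0.9699, y 1.5000 (then +1.1547 / +2.0000)
    (7,1) via x @ 0.9699
    (7,0) via y @ 1.5000  # hit
  → r_2 = 1.5000
beam 3: φ=0°, α=15°
  direction (0.9659, 0.2588); cell (6,1); t to first gridline: x 0.8696, y 0.9659 (then +1.0353 / +3.8637)
    (7,1) via x @ 0.8696
    (7,2) via y @ 0.9659
    (8,2) via x @ 1.9049  # hit
  → r_3 = 1.9049
beam 4: φ=45°, α=60°
  direction (0.5000, 0.8660); cell (6,1); t to first gridline: x 1.6800, y 0.2887 (then +2.0000 / +1.1547)
    (6,2) via y @ 0.2887
    (6,3) via y @ 1.4434  # hit
  → r_4 = 1.4434
beam 5: φ=90°, α=105°
  direction (-0.2588, 0.9659); cell (6,1); t to first gridline: x 0.6182, y 0.2588 (then +3.8637 / +1.0353)
    (6,2) via y @ 0.2588
    (5,2) via x @ 0.6182
    (5,3) via y @ 1.2941  # hit
  → r_5 = 1.2941

ranges = [0.7765, 1.5000, 1.9049, 1.4434, 1.2941]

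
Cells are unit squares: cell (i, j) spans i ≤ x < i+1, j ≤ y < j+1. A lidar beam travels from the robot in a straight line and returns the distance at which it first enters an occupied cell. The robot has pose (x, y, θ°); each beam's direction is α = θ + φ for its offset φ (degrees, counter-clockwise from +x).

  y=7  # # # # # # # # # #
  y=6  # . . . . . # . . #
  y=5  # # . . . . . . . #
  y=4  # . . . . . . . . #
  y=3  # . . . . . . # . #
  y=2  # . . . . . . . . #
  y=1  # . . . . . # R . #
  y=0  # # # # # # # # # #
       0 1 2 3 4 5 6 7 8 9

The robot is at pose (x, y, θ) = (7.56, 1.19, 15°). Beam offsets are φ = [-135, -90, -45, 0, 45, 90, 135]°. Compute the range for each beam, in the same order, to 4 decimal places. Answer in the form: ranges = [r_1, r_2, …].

ranges = [0.2194, 0.1967, 0.3800, 1.4908, 2.8800, 1.8738, 0.6466]

beam 1: φ=-135°, α=240°
  direction (-0.5000, -0.8660); cell (7,1); t to first gridline: x 1.1200, y 0.2194 (then +2.0000 / +1.1547)
    (7,0) via y @ 0.2194  # hit
  → r_1 = 0.2194
beam 2: φ=-90°, α=285°
  direction (0.2588, -0.9659); cell (7,1); t to first gridline: x 1.7000, y 0.1967 (then +3.8637 / +1.0353)
    (7,0) via y @ 0.1967  # hit
  → r_2 = 0.1967
beam 3: φ=-45°, α=330°
  direction (0.8660, -0.5000); cell (7,1); t to first gridline: x 0.5081, y 0.3800 (then +1.1547 / +2.0000)
    (7,0) via y @ 0.3800  # hit
  → r_3 = 0.3800
beam 4: φ=0°, α=15°
  direction (0.9659, 0.2588); cell (7,1); t to first gridline: x 0.4555, y 3.1296 (then +1.0353 / +3.8637)
    (8,1) via x @ 0.4555
    (9,1) via x @ 1.4908  # hit
  → r_4 = 1.4908
beam 5: φ=45°, α=60°
  direction (0.5000, 0.8660); cell (7,1); t to first gridline: x 0.8800, y 0.9353 (then +2.0000 / +1.1547)
    (8,1) via x @ 0.8800
    (8,2) via y @ 0.9353
    (8,3) via y @ 2.0900
    (9,3) via x @ 2.8800  # hit
  → r_5 = 2.8800
beam 6: φ=90°, α=105°
  direction (-0.2588, 0.9659); cell (7,1); t to first gridline: x 2.1637, y 0.8386 (then +3.8637 / +1.0353)
    (7,2) via y @ 0.8386
    (7,3) via y @ 1.8738  # hit
  → r_6 = 1.8738
beam 7: φ=135°, α=150°
  direction (-0.8660, 0.5000); cell (7,1); t to first gridline: x 0.6466, y 1.6200 (then +1.1547 / +2.0000)
    (6,1) via x @ 0.6466  # hit
  → r_7 = 0.6466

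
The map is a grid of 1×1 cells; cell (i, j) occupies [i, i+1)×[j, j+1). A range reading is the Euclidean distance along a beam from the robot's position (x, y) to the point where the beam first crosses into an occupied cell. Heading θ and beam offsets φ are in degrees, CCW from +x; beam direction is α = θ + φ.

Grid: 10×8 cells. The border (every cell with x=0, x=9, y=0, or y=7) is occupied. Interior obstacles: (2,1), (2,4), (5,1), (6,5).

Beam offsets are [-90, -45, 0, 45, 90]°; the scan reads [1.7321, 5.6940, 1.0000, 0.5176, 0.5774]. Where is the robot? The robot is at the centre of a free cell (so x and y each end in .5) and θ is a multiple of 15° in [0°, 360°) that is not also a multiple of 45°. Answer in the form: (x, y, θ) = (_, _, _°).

(x, y, θ) = (8.5, 6.5, 300°)

Enumerate (i+0.5, j+0.5, θ) over the 44 free cells and 16 admissible headings. For each, cast all 5 beams and compare to the given ranges.
  (2.5, 6.5, 15°): beam 1 = 1.5529 ≠ 1.7321 ✗
  (6.5, 1.5, 15°): beam 1 = 0.5176 ≠ 1.7321 ✗
  (4.5, 4.5, 75°): beam 1 = 4.6587 ≠ 1.7321 ✗
  (4.5, 6.5, 330°): beam 1 = 6.3509 ≠ 1.7321 ✗
  …
  (8.5, 6.5, 300°): r_1=1.7321, r_2=5.6940, r_3=1.0000, r_4=0.5176, r_5=0.5774 — all match ✓
Only this pose fits every beam.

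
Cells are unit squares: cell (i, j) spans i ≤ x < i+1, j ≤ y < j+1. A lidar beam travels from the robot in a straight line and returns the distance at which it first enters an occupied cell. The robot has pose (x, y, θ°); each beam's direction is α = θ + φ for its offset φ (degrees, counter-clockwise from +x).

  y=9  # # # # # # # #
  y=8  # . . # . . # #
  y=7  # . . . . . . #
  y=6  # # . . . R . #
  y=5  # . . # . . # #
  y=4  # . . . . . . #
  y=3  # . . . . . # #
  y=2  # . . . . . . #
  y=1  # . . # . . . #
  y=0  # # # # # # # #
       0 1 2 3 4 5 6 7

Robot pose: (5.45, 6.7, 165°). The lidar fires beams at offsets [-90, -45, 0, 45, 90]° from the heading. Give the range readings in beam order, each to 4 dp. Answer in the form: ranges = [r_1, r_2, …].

beam 1: φ=-90°, α=75°
  direction (0.2588, 0.9659); cell (5,6); t to first gridline: x 2.1250, y 0.3106 (then +3.8637 / +1.0353)
    (5,7) via y @ 0.3106
    (5,8) via y @ 1.3459
    (6,8) via x @ 2.1250  # hit
  → r_1 = 2.1250
beam 2: φ=-45°, α=120°
  direction (-0.5000, 0.8660); cell (5,6); t to first gridline: x 0.9000, y 0.3464 (then +2.0000 / +1.1547)
    (5,7) via y @ 0.3464
    (4,7) via x @ 0.9000
    (4,8) via y @ 1.5011
    (4,9) via y @ 2.6558  # hit
  → r_2 = 2.6558
beam 3: φ=0°, α=165°
  direction (-0.9659, 0.2588); cell (5,6); t to first gridline: x 0.4659, y 1.1591 (then +1.0353 / +3.8637)
    (4,6) via x @ 0.4659
    (4,7) via y @ 1.1591
    (3,7) via x @ 1.5012
    (2,7) via x @ 2.5364
    (1,7) via x @ 3.5717
    (0,7) via x @ 4.6070  # hit
  → r_3 = 4.6070
beam 4: φ=45°, α=210°
  direction (-0.8660, -0.5000); cell (5,6); t to first gridline: x 0.5196, y 1.4000 (then +1.1547 / +2.0000)
    (4,6) via x @ 0.5196
    (4,5) via y @ 1.4000
    (3,5) via x @ 1.6743  # hit
  → r_4 = 1.6743
beam 5: φ=90°, α=255°
  direction (-0.2588, -0.9659); cell (5,6); t to first gridline: x 1.7387, y 0.7247 (then +3.8637 / +1.0353)
    (5,5) via y @ 0.7247
    (4,5) via x @ 1.7387
    (4,4) via y @ 1.7600
    (4,3) via y @ 2.7952
    (4,2) via y @ 3.8305
    (4,1) via y @ 4.8658
    (3,1) via x @ 5.6024  # hit
  → r_5 = 5.6024

ranges = [2.1250, 2.6558, 4.6070, 1.6743, 5.6024]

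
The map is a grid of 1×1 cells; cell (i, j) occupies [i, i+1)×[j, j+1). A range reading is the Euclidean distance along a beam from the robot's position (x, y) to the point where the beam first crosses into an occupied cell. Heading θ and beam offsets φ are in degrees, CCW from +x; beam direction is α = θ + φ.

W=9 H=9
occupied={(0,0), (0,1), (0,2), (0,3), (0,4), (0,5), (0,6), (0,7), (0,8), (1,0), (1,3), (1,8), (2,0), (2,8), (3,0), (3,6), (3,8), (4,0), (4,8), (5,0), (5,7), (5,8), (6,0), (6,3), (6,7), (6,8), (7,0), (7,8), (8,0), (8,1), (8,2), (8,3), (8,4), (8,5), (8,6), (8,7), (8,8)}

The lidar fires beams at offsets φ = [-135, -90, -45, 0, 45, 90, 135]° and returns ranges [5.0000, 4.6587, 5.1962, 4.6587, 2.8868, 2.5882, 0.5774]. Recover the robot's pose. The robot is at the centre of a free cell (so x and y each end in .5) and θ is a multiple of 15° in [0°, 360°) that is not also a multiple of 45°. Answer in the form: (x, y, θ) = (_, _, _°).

(x, y, θ) = (5.5, 3.5, 195°)

Candidates: 44 free-cell centres × 16 headings = 704 poses. Raycast each; keep the one whose scan matches to 4 dp.
  (3.5, 7.5, 30°): beam 1 = 0.5176 ≠ 5.0000 ✗
  (1.5, 6.5, 15°): beam 1 = 1.0000 ≠ 5.0000 ✗
  (3.5, 4.5, 330°): beam 1 = 1.9319 ≠ 5.0000 ✗
  (6.5, 4.5, 195°): beam 1 = 3.0000 ≠ 5.0000 ✗
  (7.5, 5.5, 285°): beam 2 = 5.7956 ≠ 4.6587 ✗
  …
  (5.5, 3.5, 195°): r_1=5.0000, r_2=4.6587, r_3=5.1962, r_4=4.6587, r_5=2.8868, r_6=2.5882, r_7=0.5774 — all match ✓
Unique over the lattice → pose = (5.5, 3.5, 195°).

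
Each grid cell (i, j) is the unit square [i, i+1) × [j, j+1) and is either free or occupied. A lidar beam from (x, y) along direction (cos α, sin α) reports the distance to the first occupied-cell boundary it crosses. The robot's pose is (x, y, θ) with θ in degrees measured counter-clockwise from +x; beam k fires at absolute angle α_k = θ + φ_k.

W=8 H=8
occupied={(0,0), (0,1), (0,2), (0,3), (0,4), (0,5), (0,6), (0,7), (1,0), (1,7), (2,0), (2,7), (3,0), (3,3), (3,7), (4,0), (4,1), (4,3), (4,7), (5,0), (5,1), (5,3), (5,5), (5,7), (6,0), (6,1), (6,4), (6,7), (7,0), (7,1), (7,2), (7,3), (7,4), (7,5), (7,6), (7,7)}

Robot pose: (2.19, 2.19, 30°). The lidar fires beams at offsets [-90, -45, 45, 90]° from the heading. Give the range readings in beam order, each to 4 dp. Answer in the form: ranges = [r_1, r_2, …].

beam 1: φ=-90°, α=300°
  dir = (cos 300°, sin 300°) = (0.5000, -0.8660); from cell (2,2)
  next x-line at t=1.6200, next y-line at t=0.2194; Δt_x=2.0000, Δt_y=1.1547
    y: enter (2,1) at t=0.2194
    y: enter (2,0) at t=1.3741 ← occupied
  → r_1 = 1.3741
beam 2: φ=-45°, α=345°
  dir = (cos 345°, sin 345°) = (0.9659, -0.2588); from cell (2,2)
  next x-line at t=0.8386, next y-line at t=0.7341; Δt_x=1.0353, Δt_y=3.8637
    y: enter (2,1) at t=0.7341
    x: enter (3,1) at t=0.8386
    x: enter (4,1) at t=1.8738 ← occupied
  → r_2 = 1.8738
beam 3: φ=45°, α=75°
  dir = (cos 75°, sin 75°) = (0.2588, 0.9659); from cell (2,2)
  next x-line at t=3.1296, next y-line at t=0.8386; Δt_x=3.8637, Δt_y=1.0353
    y: enter (2,3) at t=0.8386
    y: enter (2,4) at t=1.8738
    y: enter (2,5) at t=2.9091
    x: enter (3,5) at t=3.1296
    y: enter (3,6) at t=3.9444
    y: enter (3,7) at t=4.9797 ← occupied
  → r_3 = 4.9797
beam 4: φ=90°, α=120°
  dir = (cos 120°, sin 120°) = (-0.5000, 0.8660); from cell (2,2)
  next x-line at t=0.3800, next y-line at t=0.9353; Δt_x=2.0000, Δt_y=1.1547
    x: enter (1,2) at t=0.3800
    y: enter (1,3) at t=0.9353
    y: enter (1,4) at t=2.0900
    x: enter (0,4) at t=2.3800 ← occupied
  → r_4 = 2.3800

ranges = [1.3741, 1.8738, 4.9797, 2.3800]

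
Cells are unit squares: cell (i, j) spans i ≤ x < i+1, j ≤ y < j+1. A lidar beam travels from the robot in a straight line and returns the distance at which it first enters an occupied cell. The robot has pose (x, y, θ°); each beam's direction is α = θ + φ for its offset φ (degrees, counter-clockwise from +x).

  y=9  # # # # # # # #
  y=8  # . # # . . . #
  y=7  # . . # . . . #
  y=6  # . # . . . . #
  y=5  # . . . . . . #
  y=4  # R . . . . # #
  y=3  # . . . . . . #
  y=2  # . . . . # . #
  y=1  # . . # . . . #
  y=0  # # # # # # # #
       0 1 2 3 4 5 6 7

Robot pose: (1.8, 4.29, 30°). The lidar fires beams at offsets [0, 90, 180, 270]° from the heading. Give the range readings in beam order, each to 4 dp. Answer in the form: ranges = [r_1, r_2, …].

ranges = [6.0044, 1.6000, 0.9238, 2.6443]

beam 1: φ=0°, α=30°
  cosα=0.8660 sinα=0.5000 | (1,4) | tMaxX 0.2309 tMaxY 1.4200 | tΔX 1.1547 tΔY 2.0000
    t=0.2309 [x] (2,4)
    t=1.3856 [x] (3,4)
    t=1.4200 [y] (3,5)
    t=2.5403 [x] (4,5)
    t=3.4200 [y] (4,6)
    t=3.6950 [x] (5,6)
    t=4.8497 [x] (6,6)
    t=5.4200 [y] (6,7)
    t=6.0044 [x] (7,7) — stop
  → r_1 = 6.0044
beam 2: φ=90°, α=120°
  cosα=-0.5000 sinα=0.8660 | (1,4) | tMaxX 1.6000 tMaxY 0.8198 | tΔX 2.0000 tΔY 1.1547
    t=0.8198 [y] (1,5)
    t=1.6000 [x] (0,5) — stop
  → r_2 = 1.6000
beam 3: φ=180°, α=210°
  cosα=-0.8660 sinα=-0.5000 | (1,4) | tMaxX 0.9238 tMaxY 0.5800 | tΔX 1.1547 tΔY 2.0000
    t=0.5800 [y] (1,3)
    t=0.9238 [x] (0,3) — stop
  → r_3 = 0.9238
beam 4: φ=270°, α=300°
  cosα=0.5000 sinα=-0.8660 | (1,4) | tMaxX 0.4000 tMaxY 0.3349 | tΔX 2.0000 tΔY 1.1547
    t=0.3349 [y] (1,3)
    t=0.4000 [x] (2,3)
    t=1.4896 [y] (2,2)
    t=2.4000 [x] (3,2)
    t=2.6443 [y] (3,1) — stop
  → r_4 = 2.6443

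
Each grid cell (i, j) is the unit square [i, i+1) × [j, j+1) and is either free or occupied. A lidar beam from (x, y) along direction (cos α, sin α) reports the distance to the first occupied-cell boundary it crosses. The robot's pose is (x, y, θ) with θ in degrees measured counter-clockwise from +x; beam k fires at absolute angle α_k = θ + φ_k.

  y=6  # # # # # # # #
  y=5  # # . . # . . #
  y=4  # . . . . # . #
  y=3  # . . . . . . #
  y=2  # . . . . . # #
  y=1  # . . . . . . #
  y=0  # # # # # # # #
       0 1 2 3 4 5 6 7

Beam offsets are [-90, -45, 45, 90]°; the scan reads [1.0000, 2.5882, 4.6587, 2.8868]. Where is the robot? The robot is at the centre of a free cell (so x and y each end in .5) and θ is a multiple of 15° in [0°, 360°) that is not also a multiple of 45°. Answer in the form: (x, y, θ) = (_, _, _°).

(x, y, θ) = (3.5, 1.5, 60°)

Enumerate (i+0.5, j+0.5, θ) over the 26 free cells and 16 admissible headings. For each, cast all 4 beams and compare to the given ranges.
  (6.5, 4.5, 15°): beam 1 = 1.5529 ≠ 1.0000 ✗
  (2.5, 4.5, 120°): beam 1 = 1.7321 ≠ 1.0000 ✗
  (3.5, 1.5, 345°): beam 1 = 0.5176 ≠ 1.0000 ✗
  (4.5, 1.5, 195°): beam 1 = 4.6587 ≠ 1.0000 ✗
  …
  (3.5, 1.5, 60°): r_1=1.0000, r_2=2.5882, r_3=4.6587, r_4=2.8868 — all match ✓
No second candidate reproduces the full scan.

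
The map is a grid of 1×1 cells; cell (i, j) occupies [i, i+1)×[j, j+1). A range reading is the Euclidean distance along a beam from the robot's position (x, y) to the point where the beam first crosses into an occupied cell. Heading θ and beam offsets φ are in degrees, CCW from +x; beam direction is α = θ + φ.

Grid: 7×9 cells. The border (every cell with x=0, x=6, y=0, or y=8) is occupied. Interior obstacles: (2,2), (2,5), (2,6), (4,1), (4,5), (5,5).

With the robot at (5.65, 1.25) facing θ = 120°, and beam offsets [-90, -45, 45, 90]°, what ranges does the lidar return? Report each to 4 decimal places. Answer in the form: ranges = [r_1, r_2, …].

ranges = [0.4041, 1.3523, 0.6729, 0.5000]

beam 1: φ=-90°, α=30°
  d=(0.8660,0.5000)  start (5,1)  tX=0.4041 tY=1.5000  stride 1/|dx|=1.1547 1/|dy|=2.0000
    cross x-line → (6,1), t=0.4041 (wall)
  → r_1 = 0.4041
beam 2: φ=-45°, α=75°
  d=(0.2588,0.9659)  start (5,1)  tX=1.3523 tY=0.7765  stride 1/|dx|=3.8637 1/|dy|=1.0353
    cross y-line → (5,2), t=0.7765
    cross x-line → (6,2), t=1.3523 (wall)
  → r_2 = 1.3523
beam 3: φ=45°, α=165°
  d=(-0.9659,0.2588)  start (5,1)  tX=0.6729 tY=2.8978  stride 1/|dx|=1.0353 1/|dy|=3.8637
    cross x-line → (4,1), t=0.6729 (wall)
  → r_3 = 0.6729
beam 4: φ=90°, α=210°
  d=(-0.8660,-0.5000)  start (5,1)  tX=0.7506 tY=0.5000  stride 1/|dx|=1.1547 1/|dy|=2.0000
    cross y-line → (5,0), t=0.5000 (wall)
  → r_4 = 0.5000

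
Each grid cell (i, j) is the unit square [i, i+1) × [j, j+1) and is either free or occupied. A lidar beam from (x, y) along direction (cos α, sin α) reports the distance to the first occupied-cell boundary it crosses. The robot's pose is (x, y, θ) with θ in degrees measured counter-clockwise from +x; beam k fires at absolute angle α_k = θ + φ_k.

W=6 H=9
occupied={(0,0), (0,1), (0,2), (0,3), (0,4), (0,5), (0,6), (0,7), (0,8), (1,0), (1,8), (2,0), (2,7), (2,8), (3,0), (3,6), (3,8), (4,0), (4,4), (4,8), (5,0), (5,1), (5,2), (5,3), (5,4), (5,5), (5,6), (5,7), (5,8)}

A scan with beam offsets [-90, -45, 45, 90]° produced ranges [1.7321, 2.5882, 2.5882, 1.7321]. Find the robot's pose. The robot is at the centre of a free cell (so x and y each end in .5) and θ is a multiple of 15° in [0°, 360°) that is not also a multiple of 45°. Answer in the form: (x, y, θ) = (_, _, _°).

(x, y, θ) = (2.5, 3.5, 300°)

The pose lattice has 25·16 = 400 candidates. Test each by forward raycasting.
  (2.5, 1.5, 105°): beam 1 = 2.5882 ≠ 1.7321 ✗
  (1.5, 4.5, 75°): beam 1 = 3.6235 ≠ 1.7321 ✗
  (2.5, 1.5, 255°): beam 1 = 1.5529 ≠ 1.7321 ✗
  (2.5, 2.5, 255°): beam 1 = 1.5529 ≠ 1.7321 ✗
  …
  (2.5, 3.5, 300°): r_1=1.7321, r_2=2.5882, r_3=2.5882, r_4=1.7321 — all match ✓
No second candidate reproduces the full scan.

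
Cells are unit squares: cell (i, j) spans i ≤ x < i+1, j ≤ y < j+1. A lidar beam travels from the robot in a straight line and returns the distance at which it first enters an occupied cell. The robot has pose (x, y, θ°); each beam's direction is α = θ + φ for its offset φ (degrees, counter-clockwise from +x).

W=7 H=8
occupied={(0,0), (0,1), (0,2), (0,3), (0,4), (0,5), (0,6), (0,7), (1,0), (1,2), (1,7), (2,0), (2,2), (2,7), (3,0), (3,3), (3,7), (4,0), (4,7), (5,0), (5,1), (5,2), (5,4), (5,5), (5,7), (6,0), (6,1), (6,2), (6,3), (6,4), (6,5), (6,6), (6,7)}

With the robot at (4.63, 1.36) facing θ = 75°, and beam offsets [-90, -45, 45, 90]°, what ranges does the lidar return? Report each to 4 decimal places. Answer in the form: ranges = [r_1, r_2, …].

beam 1: φ=-90°, α=345°
  cosα=0.9659 sinα=-0.2588 | (4,1) | tMaxX 0.3831 tMaxY 1.3909 | tΔX 1.0353 tΔY 3.8637
    t=0.3831 [x] (5,1) — stop
  → r_1 = 0.3831
beam 2: φ=-45°, α=30°
  cosα=0.8660 sinα=0.5000 | (4,1) | tMaxX 0.4272 tMaxY 1.2800 | tΔX 1.1547 tΔY 2.0000
    t=0.4272 [x] (5,1) — stop
  → r_2 = 0.4272
beam 3: φ=45°, α=120°
  cosα=-0.5000 sinα=0.8660 | (4,1) | tMaxX 1.2600 tMaxY 0.7390 | tΔX 2.0000 tΔY 1.1547
    t=0.7390 [y] (4,2)
    t=1.2600 [x] (3,2)
    t=1.8937 [y] (3,3) — stop
  → r_3 = 1.8937
beam 4: φ=90°, α=165°
  cosα=-0.9659 sinα=0.2588 | (4,1) | tMaxX 0.6522 tMaxY 2.4728 | tΔX 1.0353 tΔY 3.8637
    t=0.6522 [x] (3,1)
    t=1.6875 [x] (2,1)
    t=2.4728 [y] (2,2) — stop
  → r_4 = 2.4728

ranges = [0.3831, 0.4272, 1.8937, 2.4728]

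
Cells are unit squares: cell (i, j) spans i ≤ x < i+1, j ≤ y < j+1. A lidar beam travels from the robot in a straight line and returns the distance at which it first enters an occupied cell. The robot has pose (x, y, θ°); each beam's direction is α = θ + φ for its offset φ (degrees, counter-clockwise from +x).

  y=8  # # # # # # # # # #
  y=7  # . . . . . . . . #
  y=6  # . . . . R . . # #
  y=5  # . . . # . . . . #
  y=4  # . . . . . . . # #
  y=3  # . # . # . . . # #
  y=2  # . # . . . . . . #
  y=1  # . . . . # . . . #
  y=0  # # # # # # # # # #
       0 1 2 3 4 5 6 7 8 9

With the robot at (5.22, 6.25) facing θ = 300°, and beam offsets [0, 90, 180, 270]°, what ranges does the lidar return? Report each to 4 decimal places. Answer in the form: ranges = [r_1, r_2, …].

ranges = [6.0622, 3.5000, 2.0207, 0.5000]

beam 1: φ=0°, α=300°
  cosα=0.5000 sinα=-0.8660 | (5,6) | tMaxX 1.5600 tMaxY 0.2887 | tΔX 2.0000 tΔY 1.1547
    t=0.2887 [y] (5,5)
    t=1.4434 [y] (5,4)
    t=1.5600 [x] (6,4)
    t=2.5981 [y] (6,3)
    t=3.5600 [x] (7,3)
    t=3.7528 [y] (7,2)
    t=4.9075 [y] (7,1)
    t=5.5600 [x] (8,1)
    t=6.0622 [y] (8,0) — stop
  → r_1 = 6.0622
beam 2: φ=90°, α=30°
  cosα=0.8660 sinα=0.5000 | (5,6) | tMaxX 0.9007 tMaxY 1.5000 | tΔX 1.1547 tΔY 2.0000
    t=0.9007 [x] (6,6)
    t=1.5000 [y] (6,7)
    t=2.0554 [x] (7,7)
    t=3.2101 [x] (8,7)
    t=3.5000 [y] (8,8) — stop
  → r_2 = 3.5000
beam 3: φ=180°, α=120°
  cosα=-0.5000 sinα=0.8660 | (5,6) | tMaxX 0.4400 tMaxY 0.8660 | tΔX 2.0000 tΔY 1.1547
    t=0.4400 [x] (4,6)
    t=0.8660 [y] (4,7)
    t=2.0207 [y] (4,8) — stop
  → r_3 = 2.0207
beam 4: φ=270°, α=210°
  cosα=-0.8660 sinα=-0.5000 | (5,6) | tMaxX 0.2540 tMaxY 0.5000 | tΔX 1.1547 tΔY 2.0000
    t=0.2540 [x] (4,6)
    t=0.5000 [y] (4,5) — stop
  → r_4 = 0.5000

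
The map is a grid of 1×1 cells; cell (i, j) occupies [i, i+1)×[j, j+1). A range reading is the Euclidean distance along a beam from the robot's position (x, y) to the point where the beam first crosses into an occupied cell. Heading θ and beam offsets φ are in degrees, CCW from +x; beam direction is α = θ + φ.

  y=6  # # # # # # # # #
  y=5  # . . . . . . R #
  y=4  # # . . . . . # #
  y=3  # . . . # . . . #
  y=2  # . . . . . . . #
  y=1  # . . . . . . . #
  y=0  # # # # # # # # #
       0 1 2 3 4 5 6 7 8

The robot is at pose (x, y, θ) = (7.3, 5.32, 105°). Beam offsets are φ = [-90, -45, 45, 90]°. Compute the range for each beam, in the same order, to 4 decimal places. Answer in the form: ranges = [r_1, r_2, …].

beam 1: φ=-90°, α=15°
  dir = (cos 15°, sin 15°) = (0.9659, 0.2588); from cell (7,5)
  next x-line at t=0.7247, next y-line at t=2.6273; Δt_x=1.0353, Δt_y=3.8637
    x: enter (8,5) at t=0.7247 ← occupied
  → r_1 = 0.7247
beam 2: φ=-45°, α=60°
  dir = (cos 60°, sin 60°) = (0.5000, 0.8660); from cell (7,5)
  next x-line at t=1.4000, next y-line at t=0.7852; Δt_x=2.0000, Δt_y=1.1547
    y: enter (7,6) at t=0.7852 ← occupied
  → r_2 = 0.7852
beam 3: φ=45°, α=150°
  dir = (cos 150°, sin 150°) = (-0.8660, 0.5000); from cell (7,5)
  next x-line at t=0.3464, next y-line at t=1.3600; Δt_x=1.1547, Δt_y=2.0000
    x: enter (6,5) at t=0.3464
    y: enter (6,6) at t=1.3600 ← occupied
  → r_3 = 1.3600
beam 4: φ=90°, α=195°
  dir = (cos 195°, sin 195°) = (-0.9659, -0.2588); from cell (7,5)
  next x-line at t=0.3106, next y-line at t=1.2364; Δt_x=1.0353, Δt_y=3.8637
    x: enter (6,5) at t=0.3106
    y: enter (6,4) at t=1.2364
    x: enter (5,4) at t=1.3459
    x: enter (4,4) at t=2.3811
    x: enter (3,4) at t=3.4164
    x: enter (2,4) at t=4.4517
    y: enter (2,3) at t=5.1001
    x: enter (1,3) at t=5.4870
    x: enter (0,3) at t=6.5222 ← occupied
  → r_4 = 6.5222

ranges = [0.7247, 0.7852, 1.3600, 6.5222]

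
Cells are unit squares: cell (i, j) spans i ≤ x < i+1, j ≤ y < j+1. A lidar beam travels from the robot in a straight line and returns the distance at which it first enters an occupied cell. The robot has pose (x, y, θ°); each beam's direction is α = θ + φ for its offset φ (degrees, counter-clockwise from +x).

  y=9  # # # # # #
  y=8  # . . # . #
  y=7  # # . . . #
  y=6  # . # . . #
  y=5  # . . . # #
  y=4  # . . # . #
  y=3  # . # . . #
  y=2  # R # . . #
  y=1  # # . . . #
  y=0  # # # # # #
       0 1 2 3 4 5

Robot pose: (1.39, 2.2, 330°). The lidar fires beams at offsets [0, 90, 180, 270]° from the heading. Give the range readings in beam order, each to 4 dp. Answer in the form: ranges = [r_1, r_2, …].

beam 1: φ=0°, α=330°
  direction (0.8660, -0.5000); cell (1,2); t to first gridline: x 0.7044, y 0.4000 (then +1.1547 / +2.0000)
    (1,1) via y @ 0.4000  # hit
  → r_1 = 0.4000
beam 2: φ=90°, α=60°
  direction (0.5000, 0.8660); cell (1,2); t to first gridline: x 1.2200, y 0.9238 (then +2.0000 / +1.1547)
    (1,3) via y @ 0.9238
    (2,3) via x @ 1.2200  # hit
  → r_2 = 1.2200
beam 3: φ=180°, α=150°
  direction (-0.8660, 0.5000); cell (1,2); t to first gridline: x 0.4503, y 1.6000 (then +1.1547 / +2.0000)
    (0,2) via x @ 0.4503  # hit
  → r_3 = 0.4503
beam 4: φ=270°, α=240°
  direction (-0.5000, -0.8660); cell (1,2); t to first gridline: x 0.7800, y 0.2309 (then +2.0000 / +1.1547)
    (1,1) via y @ 0.2309  # hit
  → r_4 = 0.2309

ranges = [0.4000, 1.2200, 0.4503, 0.2309]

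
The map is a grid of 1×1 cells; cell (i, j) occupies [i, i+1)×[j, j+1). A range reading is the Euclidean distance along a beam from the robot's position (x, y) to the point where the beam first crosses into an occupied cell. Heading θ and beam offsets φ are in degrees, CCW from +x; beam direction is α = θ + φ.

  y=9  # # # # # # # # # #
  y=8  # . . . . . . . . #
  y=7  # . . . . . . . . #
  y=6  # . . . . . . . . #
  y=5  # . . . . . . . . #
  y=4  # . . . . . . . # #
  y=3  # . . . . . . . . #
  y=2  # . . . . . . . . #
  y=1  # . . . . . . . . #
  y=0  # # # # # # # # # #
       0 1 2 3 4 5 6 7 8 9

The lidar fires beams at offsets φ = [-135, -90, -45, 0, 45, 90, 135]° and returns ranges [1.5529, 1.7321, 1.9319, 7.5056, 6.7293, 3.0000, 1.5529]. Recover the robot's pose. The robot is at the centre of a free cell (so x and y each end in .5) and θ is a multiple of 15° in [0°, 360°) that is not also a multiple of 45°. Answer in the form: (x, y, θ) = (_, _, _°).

(x, y, θ) = (7.5, 2.5, 120°)

Candidates: 63 free-cell centres × 16 headings = 1008 poses. Raycast each; keep the one whose scan matches to 4 dp.
  (4.5, 3.5, 75°): beam 1 = 2.8868 ≠ 1.5529 ✗
  (2.5, 1.5, 15°): beam 1 = 0.5774 ≠ 1.5529 ✗
  (4.5, 2.5, 30°): beam 3 = 4.6587 ≠ 1.9319 ✗
  (6.5, 8.5, 300°): beam 1 = 1.9319 ≠ 1.5529 ✗
  …
  (7.5, 2.5, 120°): r_1=1.5529, r_2=1.7321, r_3=1.9319, r_4=7.5056, r_5=6.7293, r_6=3.0000, r_7=1.5529 — all match ✓
No second candidate reproduces the full scan.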